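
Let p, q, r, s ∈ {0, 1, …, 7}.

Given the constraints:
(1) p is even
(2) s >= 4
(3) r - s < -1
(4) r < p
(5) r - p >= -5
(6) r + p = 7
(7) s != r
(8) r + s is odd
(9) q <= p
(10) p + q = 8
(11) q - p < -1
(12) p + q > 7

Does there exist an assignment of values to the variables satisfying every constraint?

One satisfying assignment is p = 6, q = 2, r = 1, s = 4.
For the less obvious constraints — constraint 3: r - s = -3; constraint 5: r - p = -5 — and the others hold by inspection.

Satisfiable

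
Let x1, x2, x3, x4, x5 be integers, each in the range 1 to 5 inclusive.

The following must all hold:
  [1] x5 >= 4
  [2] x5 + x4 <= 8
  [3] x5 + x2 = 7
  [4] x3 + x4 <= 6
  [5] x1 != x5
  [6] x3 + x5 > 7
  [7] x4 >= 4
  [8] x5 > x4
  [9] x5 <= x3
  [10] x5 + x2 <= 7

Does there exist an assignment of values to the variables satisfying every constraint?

From constraints 1 and 9: x3 ≥ x5 ≥ 4. From constraint 7: x4 ≥ 4. Hence x3 + x4 ≥ 8. But constraint 4 requires x3 + x4 ≤ 6, and 6 < 8. Contradiction.

Unsatisfiable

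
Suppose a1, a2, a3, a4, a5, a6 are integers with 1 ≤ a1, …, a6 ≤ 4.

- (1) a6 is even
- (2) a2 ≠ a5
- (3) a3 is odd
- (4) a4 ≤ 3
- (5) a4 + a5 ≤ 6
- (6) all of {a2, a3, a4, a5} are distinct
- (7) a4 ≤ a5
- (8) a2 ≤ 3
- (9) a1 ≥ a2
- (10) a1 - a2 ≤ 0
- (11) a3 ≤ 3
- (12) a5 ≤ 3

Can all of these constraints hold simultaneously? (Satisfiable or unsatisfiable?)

Constraints 4, 8, 11, and 12 confine each of a2, a3, a4, a5 to the 3 values {1, …, 3} (the domain already gives each ≥ 1).
Constraint 6 requires all 4 of them to be distinct, but only 3 values are available — impossible by the pigeonhole principle.

Unsatisfiable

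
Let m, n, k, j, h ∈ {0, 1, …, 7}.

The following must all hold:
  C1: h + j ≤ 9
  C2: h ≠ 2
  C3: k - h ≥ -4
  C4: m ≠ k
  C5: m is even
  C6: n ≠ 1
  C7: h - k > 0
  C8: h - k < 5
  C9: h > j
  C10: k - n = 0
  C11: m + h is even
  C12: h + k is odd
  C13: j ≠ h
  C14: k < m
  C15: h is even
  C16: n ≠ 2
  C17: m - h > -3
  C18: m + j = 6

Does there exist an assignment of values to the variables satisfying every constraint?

Setting (m, n, k, j, h) = (6, 3, 3, 0, 6) satisfies everything: constraint 1: h + j = 6; constraint 3: k - h = -3; constraint 7: h - k = 3, and the others follow.

Satisfiable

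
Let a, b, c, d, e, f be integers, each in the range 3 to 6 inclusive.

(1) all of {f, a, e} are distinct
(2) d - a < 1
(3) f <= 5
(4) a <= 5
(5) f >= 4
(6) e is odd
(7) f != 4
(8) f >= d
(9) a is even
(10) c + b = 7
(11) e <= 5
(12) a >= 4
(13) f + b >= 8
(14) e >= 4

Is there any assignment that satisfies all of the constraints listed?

Unsatisfiable

Constraints 3, 4, 5, 11, 12, and 14 confine each of f, a, e to the 2 values {4, 5}.
Constraint 1 requires all 3 of them to be distinct, but only 2 values are available — impossible by the pigeonhole principle.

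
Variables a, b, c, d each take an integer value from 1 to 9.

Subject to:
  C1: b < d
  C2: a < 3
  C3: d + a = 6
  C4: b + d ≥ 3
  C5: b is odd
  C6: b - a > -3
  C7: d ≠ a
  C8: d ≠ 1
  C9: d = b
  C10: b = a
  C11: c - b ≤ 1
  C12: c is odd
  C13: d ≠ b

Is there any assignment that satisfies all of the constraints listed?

From constraints 9 and 10, d = b = a, so d = a. But constraint 7 says d ≠ a. Contradiction.

Unsatisfiable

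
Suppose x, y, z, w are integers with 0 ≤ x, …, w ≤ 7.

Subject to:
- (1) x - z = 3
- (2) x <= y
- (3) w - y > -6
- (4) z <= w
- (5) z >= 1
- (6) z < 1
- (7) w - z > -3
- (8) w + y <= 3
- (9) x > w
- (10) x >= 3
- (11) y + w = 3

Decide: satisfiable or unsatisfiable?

From constraints 4 and 5: w ≥ z ≥ 1. From constraints 2 and 10: y ≥ x ≥ 3. Hence w + y ≥ 4. But constraint 8 requires w + y ≤ 3, and 3 < 4. Contradiction.

Unsatisfiable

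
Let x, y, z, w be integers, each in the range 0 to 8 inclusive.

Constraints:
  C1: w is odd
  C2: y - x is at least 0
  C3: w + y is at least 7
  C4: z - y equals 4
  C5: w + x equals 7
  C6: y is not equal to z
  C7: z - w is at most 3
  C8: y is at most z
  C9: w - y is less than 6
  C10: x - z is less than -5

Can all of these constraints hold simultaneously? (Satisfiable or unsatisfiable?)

Satisfiable

Setting (x, y, z, w) = (0, 3, 7, 7) satisfies everything: constraint 2: y - x = 3; constraint 3: w + y = 10, and the others follow.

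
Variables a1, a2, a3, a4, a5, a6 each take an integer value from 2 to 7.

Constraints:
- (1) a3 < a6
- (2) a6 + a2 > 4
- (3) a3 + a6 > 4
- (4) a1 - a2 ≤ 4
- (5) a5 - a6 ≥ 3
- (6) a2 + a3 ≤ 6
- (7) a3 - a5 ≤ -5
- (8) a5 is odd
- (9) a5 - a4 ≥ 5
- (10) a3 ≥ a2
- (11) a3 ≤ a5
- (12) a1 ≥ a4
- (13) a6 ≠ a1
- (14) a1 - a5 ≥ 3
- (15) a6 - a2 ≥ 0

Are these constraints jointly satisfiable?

Unsatisfiable

Constraints 4, 5, 14, and 15 give a6 − a2 ≥ 0, a2 − a1 ≥ -4, a1 − a5 ≥ 3, a5 − a6 ≥ 3.
Adding all 4 inequalities: the left sides telescope to 0, and the right sides sum to 0 + (-4) + 3 + 3 = 2. So 0 ≥ 2, which is false.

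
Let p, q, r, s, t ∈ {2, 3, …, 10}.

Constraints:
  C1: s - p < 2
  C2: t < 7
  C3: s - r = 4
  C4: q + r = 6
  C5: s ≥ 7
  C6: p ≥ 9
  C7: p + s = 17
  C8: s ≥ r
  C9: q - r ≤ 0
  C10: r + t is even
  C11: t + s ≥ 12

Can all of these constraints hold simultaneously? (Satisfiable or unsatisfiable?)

The assignment p = 9, q = 2, r = 4, s = 8, t = 6 works:
  constraint 1 holds since s - p = -1.
  constraint 3 holds since s - r = 4.
The rest check out directly.

Satisfiable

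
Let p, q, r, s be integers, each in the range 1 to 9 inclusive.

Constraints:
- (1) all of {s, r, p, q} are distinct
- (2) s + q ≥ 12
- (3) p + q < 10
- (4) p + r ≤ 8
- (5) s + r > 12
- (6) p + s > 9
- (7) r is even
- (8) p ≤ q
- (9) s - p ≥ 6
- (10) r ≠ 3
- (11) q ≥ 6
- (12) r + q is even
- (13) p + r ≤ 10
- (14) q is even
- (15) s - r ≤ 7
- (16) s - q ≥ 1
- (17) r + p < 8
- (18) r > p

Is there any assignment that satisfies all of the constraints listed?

Satisfiable

Try p = 3, q = 6, r = 4, s = 9.
Check constraint 2: s + q = 15; constraint 3: p + q = 9; constraint 4: p + r = 7. The remaining constraints are straightforward to verify.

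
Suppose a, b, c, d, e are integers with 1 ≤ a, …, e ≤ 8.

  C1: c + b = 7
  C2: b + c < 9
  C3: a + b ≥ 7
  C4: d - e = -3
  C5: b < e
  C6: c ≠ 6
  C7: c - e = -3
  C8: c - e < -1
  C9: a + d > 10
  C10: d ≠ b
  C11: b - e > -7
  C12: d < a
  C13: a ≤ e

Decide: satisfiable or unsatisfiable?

Try a = 7, b = 3, c = 4, d = 4, e = 7.
Check constraint 1: c + b = 7; constraint 2: b + c = 7; constraint 3: a + b = 10. The remaining constraints are straightforward to verify.

Satisfiable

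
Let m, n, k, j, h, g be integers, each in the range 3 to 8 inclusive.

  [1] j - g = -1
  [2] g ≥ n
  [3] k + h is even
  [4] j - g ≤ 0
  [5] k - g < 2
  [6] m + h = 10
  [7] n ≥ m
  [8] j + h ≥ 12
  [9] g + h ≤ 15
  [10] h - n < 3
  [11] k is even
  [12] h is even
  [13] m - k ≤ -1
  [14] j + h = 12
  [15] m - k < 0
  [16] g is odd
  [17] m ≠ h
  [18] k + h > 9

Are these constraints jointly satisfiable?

Satisfiable

The assignment m = 4, n = 6, k = 6, j = 6, h = 6, g = 7 works:
  constraint 1 holds since j - g = -1.
  constraint 4 holds since j - g = -1.
  constraint 5 holds since k - g = -1.
The rest check out directly.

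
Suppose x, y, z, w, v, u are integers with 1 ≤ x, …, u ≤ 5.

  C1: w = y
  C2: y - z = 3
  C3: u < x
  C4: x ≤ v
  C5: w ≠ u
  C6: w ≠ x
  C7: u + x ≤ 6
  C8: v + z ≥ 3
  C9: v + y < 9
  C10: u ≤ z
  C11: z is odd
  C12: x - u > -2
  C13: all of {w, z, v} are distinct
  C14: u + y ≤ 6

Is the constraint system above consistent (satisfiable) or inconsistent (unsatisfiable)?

The assignment x = 2, y = 4, z = 1, w = 4, v = 3, u = 1 works:
  constraint 2 holds since y - z = 3.
  constraint 7 holds since u + x = 3.
The rest check out directly.

Satisfiable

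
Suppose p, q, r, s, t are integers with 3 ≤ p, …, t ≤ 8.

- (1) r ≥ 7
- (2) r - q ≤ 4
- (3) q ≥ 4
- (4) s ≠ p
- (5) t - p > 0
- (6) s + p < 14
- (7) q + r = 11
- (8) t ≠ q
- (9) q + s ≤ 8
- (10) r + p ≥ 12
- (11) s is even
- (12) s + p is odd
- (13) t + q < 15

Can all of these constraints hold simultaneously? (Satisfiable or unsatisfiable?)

The assignment p = 7, q = 4, r = 7, s = 4, t = 8 works:
  constraint 2 holds since r - q = 3.
  constraint 5 holds since t - p = 1.
  constraint 6 holds since s + p = 11.
The rest check out directly.

Satisfiable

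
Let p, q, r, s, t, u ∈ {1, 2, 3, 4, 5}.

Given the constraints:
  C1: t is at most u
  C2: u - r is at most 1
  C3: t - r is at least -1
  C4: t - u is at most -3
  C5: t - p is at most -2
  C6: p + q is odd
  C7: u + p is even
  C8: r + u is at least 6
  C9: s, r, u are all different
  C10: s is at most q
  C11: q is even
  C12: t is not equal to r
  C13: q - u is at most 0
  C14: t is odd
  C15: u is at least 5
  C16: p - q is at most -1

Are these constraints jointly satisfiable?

Unsatisfiable

Constraints 2, 3, 5, 13, and 16 give u − q ≥ 0, q − p ≥ 1, p − t ≥ 2, t − r ≥ -1, r − u ≥ -1.
Adding all 5 inequalities: the left sides telescope to 0, and the right sides sum to 0 + 1 + 2 + (-1) + (-1) = 1. So 0 ≥ 1, which is false.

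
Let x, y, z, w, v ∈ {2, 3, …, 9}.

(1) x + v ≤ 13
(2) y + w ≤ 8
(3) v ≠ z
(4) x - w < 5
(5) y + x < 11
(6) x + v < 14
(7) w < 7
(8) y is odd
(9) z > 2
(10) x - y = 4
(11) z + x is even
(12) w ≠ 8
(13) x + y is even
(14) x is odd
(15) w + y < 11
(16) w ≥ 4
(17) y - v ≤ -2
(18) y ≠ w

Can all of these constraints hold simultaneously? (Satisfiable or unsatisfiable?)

Satisfiable

The assignment x = 7, y = 3, z = 3, w = 5, v = 6 works:
  constraint 1 holds since x + v = 13.
  constraint 2 holds since y + w = 8.
The rest check out directly.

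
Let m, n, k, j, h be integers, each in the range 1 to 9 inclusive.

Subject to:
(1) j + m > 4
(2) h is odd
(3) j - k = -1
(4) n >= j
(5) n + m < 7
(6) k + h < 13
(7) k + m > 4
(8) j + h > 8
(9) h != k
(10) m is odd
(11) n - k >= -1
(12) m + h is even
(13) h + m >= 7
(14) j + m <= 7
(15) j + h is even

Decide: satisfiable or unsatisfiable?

Satisfiable

The assignment m = 3, n = 3, k = 4, j = 3, h = 7 works:
  constraint 1 holds since j + m = 6.
  constraint 3 holds since j - k = -1.
  constraint 5 holds since n + m = 6.
The rest check out directly.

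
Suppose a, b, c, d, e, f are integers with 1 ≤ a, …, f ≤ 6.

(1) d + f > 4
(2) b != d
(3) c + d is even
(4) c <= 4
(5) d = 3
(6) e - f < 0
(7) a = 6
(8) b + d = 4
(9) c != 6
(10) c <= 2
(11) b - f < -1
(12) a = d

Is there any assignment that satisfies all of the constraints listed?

Constraint 7 fixes a = 6 and constraint 5 fixes d = 3, but constraint 12 requires a = d. Since 6 ≠ 3, contradiction.

Unsatisfiable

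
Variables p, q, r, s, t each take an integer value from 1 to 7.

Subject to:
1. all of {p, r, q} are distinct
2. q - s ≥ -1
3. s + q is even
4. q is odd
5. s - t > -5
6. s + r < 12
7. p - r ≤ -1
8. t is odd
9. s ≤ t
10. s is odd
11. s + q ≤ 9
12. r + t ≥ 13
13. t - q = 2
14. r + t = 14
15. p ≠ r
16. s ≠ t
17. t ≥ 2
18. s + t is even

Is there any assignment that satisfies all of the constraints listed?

Try p = 4, q = 5, r = 7, s = 3, t = 7.
Check constraint 2: q - s = 2; constraint 5: s - t = -4. The remaining constraints are straightforward to verify.

Satisfiable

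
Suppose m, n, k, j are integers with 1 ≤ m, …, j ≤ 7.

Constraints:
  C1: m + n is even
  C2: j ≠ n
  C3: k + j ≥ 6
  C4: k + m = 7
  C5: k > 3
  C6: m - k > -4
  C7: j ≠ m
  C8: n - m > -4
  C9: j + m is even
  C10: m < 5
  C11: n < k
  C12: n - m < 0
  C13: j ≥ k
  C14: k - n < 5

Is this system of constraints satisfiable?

Satisfiable

Try m = 3, n = 1, k = 4, j = 5.
Check constraint 3: k + j = 9; constraint 4: k + m = 7. The remaining constraints are straightforward to verify.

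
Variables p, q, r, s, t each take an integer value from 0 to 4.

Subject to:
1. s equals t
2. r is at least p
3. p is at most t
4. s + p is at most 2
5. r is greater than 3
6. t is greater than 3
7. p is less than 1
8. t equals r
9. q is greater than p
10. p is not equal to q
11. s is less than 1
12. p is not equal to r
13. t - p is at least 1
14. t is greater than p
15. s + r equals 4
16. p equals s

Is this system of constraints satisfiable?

Unsatisfiable

From constraints 1, 8, and 16, p = s = t = r, so p = r. But constraint 12 says p ≠ r. Contradiction.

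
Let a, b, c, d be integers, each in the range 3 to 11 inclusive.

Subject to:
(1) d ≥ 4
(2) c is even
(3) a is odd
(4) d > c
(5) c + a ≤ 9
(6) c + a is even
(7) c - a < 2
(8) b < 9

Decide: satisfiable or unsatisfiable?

Constraint 2 makes c even and constraint 3 makes a odd, so c + a must be odd. Constraint 6 says c + a is even — contradiction.

Unsatisfiable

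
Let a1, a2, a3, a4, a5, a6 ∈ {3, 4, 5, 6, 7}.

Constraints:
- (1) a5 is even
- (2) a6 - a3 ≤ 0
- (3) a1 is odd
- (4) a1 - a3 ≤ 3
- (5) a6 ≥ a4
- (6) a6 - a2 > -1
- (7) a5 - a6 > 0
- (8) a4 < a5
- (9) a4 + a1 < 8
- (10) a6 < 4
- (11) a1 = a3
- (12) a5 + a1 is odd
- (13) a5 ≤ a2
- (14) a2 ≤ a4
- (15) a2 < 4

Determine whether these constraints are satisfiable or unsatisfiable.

Constraints 5, 7, 13, and 14 give a5 ≤ a2, a2 ≤ a4, a4 ≤ a6, a6 < a5. Chaining: a5 ≤ a2 ≤ a4 ≤ a6 < a5, which forces a5 < a5 — impossible.

Unsatisfiable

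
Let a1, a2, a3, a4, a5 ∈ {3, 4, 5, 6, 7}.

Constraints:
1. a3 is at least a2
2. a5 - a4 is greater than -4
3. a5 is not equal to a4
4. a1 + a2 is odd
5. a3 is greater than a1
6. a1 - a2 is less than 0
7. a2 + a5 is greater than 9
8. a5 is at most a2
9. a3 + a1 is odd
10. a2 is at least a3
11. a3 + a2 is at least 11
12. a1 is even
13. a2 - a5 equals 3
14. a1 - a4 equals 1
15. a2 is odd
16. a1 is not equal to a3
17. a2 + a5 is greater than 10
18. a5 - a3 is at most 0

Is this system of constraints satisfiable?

Satisfiable

Try a1 = 6, a2 = 7, a3 = 7, a4 = 5, a5 = 4.
Check constraint 2: a5 - a4 = -1; constraint 6: a1 - a2 = -1. The remaining constraints are straightforward to verify.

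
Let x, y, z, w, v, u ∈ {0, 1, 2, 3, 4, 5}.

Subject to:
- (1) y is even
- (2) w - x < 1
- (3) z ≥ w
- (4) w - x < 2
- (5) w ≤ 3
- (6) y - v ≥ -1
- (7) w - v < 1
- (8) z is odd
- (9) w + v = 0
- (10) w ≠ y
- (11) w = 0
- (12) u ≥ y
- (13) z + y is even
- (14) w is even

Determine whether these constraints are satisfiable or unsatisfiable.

Unsatisfiable

Constraint 8 makes z odd and constraint 1 makes y even, so z + y must be odd. Constraint 13 says z + y is even — contradiction.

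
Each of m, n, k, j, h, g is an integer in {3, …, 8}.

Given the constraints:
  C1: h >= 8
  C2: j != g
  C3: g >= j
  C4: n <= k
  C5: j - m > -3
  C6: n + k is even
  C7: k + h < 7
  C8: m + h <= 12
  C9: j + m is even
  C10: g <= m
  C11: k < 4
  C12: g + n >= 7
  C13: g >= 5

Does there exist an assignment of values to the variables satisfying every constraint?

Unsatisfiable

From constraints 10 and 13: m ≥ g ≥ 5. From constraint 1: h ≥ 8. Hence m + h ≥ 13. But constraint 8 requires m + h ≤ 12, and 12 < 13. Contradiction.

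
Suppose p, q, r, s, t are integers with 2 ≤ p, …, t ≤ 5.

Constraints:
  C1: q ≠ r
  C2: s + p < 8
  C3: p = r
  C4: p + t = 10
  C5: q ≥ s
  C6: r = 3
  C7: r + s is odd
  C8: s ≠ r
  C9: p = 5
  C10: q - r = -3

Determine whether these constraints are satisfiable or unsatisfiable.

Unsatisfiable

Constraint 9 fixes p = 5 and constraint 6 fixes r = 3, but constraint 3 requires p = r. Since 5 ≠ 3, contradiction.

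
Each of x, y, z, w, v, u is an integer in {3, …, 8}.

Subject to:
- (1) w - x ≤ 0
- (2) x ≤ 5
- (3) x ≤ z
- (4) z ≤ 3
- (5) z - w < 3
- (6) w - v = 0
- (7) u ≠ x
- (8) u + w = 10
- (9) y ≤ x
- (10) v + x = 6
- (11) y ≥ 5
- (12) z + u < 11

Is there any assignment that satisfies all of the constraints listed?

Unsatisfiable

From constraints 9 and 11: x ≥ y and y ≥ 5, so x ≥ 5. From constraints 3 and 4: x ≤ z and z ≤ 3, so x ≤ 3. But 3 < 5, so no value of x works.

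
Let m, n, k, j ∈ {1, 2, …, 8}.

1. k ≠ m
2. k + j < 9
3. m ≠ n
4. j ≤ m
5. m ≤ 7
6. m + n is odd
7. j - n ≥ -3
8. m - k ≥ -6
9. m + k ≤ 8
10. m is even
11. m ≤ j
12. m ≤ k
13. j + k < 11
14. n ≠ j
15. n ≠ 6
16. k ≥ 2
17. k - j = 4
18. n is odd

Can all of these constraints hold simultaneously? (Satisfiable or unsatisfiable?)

Satisfiable

Try m = 2, n = 5, k = 6, j = 2.
Check constraint 2: k + j = 8; constraint 7: j - n = -3. The remaining constraints are straightforward to verify.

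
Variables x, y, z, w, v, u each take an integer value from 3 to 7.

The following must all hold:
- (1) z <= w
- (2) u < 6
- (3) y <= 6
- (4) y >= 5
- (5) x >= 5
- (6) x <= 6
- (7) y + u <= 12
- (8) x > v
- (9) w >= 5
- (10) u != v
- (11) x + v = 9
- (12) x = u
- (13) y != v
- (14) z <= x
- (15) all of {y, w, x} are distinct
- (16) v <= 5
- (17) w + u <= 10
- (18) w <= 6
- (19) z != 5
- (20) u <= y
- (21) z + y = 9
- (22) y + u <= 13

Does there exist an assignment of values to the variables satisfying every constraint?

Unsatisfiable

Constraints 3, 4, 5, 6, 9, and 18 confine each of y, w, x to the 2 values {5, 6}.
Constraint 15 requires all 3 of them to be distinct, but only 2 values are available — impossible by the pigeonhole principle.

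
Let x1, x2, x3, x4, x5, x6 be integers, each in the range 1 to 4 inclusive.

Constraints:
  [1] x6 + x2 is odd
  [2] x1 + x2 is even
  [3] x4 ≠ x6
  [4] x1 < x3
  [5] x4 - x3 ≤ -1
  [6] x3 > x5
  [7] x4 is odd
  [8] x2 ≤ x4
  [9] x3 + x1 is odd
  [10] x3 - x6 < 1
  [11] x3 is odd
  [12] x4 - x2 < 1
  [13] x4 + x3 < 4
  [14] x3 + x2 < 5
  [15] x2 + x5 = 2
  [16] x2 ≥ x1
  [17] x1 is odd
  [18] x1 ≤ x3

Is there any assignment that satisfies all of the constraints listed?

Unsatisfiable

Constraint 11 makes x3 odd and constraint 17 makes x1 odd, so x3 + x1 must be even. Constraint 9 says x3 + x1 is odd — contradiction.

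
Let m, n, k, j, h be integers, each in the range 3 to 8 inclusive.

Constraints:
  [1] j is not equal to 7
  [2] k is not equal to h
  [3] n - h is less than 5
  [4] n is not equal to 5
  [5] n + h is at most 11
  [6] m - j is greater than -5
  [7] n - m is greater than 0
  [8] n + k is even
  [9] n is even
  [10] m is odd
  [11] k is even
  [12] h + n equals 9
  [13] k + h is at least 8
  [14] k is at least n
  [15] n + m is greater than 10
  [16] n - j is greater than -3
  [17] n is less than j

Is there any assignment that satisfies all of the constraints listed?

Take m = 5, n = 6, k = 8, j = 8, h = 3. Then constraint 3: n - h = 3; constraint 5: n + h = 9, and every other listed constraint is also met.

Satisfiable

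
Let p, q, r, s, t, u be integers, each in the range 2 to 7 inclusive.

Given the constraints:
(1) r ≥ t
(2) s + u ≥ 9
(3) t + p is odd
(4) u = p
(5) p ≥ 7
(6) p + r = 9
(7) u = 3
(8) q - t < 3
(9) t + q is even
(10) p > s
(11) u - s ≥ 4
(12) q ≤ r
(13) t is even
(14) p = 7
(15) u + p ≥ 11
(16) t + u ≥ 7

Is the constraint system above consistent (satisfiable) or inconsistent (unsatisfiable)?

Constraint 7 fixes u = 3 and constraint 14 fixes p = 7, but constraint 4 requires u = p. Since 3 ≠ 7, contradiction.

Unsatisfiable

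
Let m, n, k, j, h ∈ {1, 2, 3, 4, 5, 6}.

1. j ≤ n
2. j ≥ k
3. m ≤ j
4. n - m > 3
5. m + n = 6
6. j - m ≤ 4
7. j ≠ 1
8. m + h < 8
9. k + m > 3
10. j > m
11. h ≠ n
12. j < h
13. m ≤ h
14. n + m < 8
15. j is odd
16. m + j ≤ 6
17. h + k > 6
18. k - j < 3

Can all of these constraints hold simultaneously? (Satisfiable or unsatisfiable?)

Satisfiable

One satisfying assignment is m = 1, n = 5, k = 3, j = 3, h = 4.
For the less obvious constraints — constraint 4: n - m = 4; constraint 5: m + n = 6; constraint 6: j - m = 2 — and the others hold by inspection.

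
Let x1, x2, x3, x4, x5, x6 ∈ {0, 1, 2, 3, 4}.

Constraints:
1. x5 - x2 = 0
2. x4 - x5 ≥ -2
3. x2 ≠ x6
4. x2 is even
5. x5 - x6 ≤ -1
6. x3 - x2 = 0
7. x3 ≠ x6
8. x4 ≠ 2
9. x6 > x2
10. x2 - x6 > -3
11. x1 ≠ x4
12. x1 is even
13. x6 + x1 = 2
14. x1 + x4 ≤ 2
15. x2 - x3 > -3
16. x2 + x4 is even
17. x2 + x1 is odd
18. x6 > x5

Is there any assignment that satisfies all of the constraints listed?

Unsatisfiable

Constraint 4 makes x2 even and constraint 12 makes x1 even, so x2 + x1 must be even. Constraint 17 says x2 + x1 is odd — contradiction.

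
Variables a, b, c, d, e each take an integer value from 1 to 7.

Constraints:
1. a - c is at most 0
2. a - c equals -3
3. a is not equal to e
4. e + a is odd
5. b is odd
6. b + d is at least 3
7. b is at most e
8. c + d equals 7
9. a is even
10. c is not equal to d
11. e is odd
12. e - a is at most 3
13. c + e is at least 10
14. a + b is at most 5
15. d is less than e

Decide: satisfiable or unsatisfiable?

The assignment a = 2, b = 3, c = 5, d = 2, e = 5 works:
  constraint 1 holds since a - c = -3.
  constraint 2 holds since a - c = -3.
  constraint 6 holds since b + d = 5.
The rest check out directly.

Satisfiable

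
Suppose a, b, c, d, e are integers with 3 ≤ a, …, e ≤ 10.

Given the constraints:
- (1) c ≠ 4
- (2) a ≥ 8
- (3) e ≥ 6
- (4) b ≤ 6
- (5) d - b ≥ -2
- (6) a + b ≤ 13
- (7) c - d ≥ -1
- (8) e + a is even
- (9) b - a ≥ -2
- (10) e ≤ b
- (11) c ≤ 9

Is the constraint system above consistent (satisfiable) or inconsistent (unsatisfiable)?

From constraint 2: a ≥ 8. From constraints 3 and 10: b ≥ e ≥ 6. Hence a + b ≥ 14. But constraint 6 requires a + b ≤ 13, and 13 < 14. Contradiction.

Unsatisfiable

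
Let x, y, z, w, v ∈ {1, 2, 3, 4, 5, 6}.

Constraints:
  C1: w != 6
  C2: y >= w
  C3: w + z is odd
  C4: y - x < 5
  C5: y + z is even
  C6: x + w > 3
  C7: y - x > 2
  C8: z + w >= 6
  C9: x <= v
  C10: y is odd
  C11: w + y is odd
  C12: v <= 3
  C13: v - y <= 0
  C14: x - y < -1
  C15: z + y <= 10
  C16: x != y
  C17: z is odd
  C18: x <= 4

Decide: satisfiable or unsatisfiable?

The assignment x = 2, y = 5, z = 3, w = 4, v = 3 works:
  constraint 4 holds since y - x = 3.
  constraint 6 holds since x + w = 6.
The rest check out directly.

Satisfiable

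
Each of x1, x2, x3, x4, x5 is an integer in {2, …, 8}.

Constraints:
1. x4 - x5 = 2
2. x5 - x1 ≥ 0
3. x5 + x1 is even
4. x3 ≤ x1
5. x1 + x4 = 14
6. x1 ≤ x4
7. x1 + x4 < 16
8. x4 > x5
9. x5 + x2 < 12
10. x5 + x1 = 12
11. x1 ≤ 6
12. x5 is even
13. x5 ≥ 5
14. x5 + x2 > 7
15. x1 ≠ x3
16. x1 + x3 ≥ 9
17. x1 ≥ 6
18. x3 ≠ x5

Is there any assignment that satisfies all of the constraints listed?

Satisfiable

One satisfying assignment is x1 = 6, x2 = 3, x3 = 4, x4 = 8, x5 = 6.
For the less obvious constraints — constraint 1: x4 - x5 = 2; constraint 2: x5 - x1 = 0 — and the others hold by inspection.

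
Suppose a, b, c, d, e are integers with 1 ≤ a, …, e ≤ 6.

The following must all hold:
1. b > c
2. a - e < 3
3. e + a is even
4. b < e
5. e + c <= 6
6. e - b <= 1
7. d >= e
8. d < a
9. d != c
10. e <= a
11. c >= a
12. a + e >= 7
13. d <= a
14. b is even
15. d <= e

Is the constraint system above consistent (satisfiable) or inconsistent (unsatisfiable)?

Unsatisfiable

Constraints 1, 4, 7, 11, and 13 give b < e, e ≤ d, d ≤ a, a ≤ c, c < b. Chaining: b < e ≤ d ≤ a ≤ c < b, which forces b < b — impossible.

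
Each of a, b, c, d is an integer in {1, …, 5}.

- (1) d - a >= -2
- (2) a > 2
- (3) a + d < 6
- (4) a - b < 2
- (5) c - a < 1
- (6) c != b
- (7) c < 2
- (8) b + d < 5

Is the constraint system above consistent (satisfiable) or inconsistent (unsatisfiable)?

Take a = 3, b = 2, c = 1, d = 1. Then constraint 1: d - a = -2; constraint 3: a + d = 4; constraint 4: a - b = 1, and every other listed constraint is also met.

Satisfiable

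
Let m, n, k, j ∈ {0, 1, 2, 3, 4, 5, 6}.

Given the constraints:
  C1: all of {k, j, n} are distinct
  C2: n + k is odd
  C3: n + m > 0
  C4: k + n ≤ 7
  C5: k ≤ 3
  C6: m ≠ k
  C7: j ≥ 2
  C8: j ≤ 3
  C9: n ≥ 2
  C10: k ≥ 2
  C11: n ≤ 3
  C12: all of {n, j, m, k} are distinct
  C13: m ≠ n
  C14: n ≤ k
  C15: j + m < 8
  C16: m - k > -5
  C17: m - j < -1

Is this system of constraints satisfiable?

Unsatisfiable

Constraints 5, 7, 8, 9, 10, and 11 confine each of k, j, n to the 2 values {2, 3}.
Constraint 1 requires all 3 of them to be distinct, but only 2 values are available — impossible by the pigeonhole principle.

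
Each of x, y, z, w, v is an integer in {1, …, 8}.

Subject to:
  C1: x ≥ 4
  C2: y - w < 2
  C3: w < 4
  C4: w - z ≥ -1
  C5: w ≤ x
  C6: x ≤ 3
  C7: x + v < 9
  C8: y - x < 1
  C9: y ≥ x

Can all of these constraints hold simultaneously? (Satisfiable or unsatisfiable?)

Unsatisfiable

From constraint 1: x ≥ 4. From constraint 6: x ≤ 3. But 3 < 4, so no value of x works.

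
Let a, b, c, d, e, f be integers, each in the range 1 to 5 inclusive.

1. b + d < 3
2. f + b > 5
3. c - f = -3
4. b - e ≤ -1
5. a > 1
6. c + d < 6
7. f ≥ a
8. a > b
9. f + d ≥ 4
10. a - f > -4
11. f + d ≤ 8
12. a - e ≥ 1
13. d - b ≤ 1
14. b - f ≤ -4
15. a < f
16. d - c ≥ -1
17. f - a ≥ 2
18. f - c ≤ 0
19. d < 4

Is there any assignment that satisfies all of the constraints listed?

Constraints 4, 12, 13, 16, 17, and 18 give c − f ≥ 0, f − a ≥ 2, a − e ≥ 1, e − b ≥ 1, b − d ≥ -1, d − c ≥ -1.
Adding all 6 inequalities: the left sides telescope to 0, and the right sides sum to 0 + 2 + 1 + 1 + (-1) + (-1) = 2. So 0 ≥ 2, which is false.

Unsatisfiable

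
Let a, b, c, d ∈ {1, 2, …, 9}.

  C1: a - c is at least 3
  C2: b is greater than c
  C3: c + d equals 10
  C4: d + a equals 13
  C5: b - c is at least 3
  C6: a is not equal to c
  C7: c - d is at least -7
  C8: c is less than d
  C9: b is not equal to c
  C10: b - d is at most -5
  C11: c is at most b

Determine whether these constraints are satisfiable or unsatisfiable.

Unsatisfiable

Constraints 5, 7, and 10 give b − c ≥ 3, c − d ≥ -7, d − b ≥ 5.
Adding all 3 inequalities: the left sides telescope to 0, and the right sides sum to 3 + (-7) + 5 = 1. So 0 ≥ 1, which is false.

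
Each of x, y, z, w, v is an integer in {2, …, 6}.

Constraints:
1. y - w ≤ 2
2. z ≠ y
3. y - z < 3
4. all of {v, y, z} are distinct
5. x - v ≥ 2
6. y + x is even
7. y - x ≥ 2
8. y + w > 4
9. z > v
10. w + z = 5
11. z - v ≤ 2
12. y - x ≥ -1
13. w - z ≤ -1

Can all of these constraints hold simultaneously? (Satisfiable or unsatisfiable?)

Unsatisfiable

Constraints 1, 5, 7, 11, and 13 give x − v ≥ 2, v − z ≥ -2, z − w ≥ 1, w − y ≥ -2, y − x ≥ 2.
Adding all 5 inequalities: the left sides telescope to 0, and the right sides sum to 2 + (-2) + 1 + (-2) + 2 = 1. So 0 ≥ 1, which is false.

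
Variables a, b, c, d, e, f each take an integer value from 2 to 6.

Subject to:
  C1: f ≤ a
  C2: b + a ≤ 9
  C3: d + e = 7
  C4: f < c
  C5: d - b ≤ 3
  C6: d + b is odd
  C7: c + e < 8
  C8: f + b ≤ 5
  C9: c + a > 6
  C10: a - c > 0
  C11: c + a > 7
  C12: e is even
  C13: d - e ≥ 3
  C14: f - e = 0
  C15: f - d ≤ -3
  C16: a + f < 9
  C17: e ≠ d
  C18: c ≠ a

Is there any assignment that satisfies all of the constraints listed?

Setting (a, b, c, d, e, f) = (5, 2, 3, 5, 2, 2) satisfies everything: constraint 2: b + a = 7; constraint 3: d + e = 7; constraint 5: d - b = 3, and the others follow.

Satisfiable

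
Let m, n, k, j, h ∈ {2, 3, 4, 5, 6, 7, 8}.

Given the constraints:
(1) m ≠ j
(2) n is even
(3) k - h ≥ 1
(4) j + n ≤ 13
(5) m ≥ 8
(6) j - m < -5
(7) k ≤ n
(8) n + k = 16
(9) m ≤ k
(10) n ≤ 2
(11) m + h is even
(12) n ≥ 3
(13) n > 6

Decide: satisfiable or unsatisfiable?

From constraints 5 and 9: k ≥ m and m ≥ 8, so k ≥ 8. From constraints 7 and 10: k ≤ n and n ≤ 2, so k ≤ 2. But 2 < 8, so no value of k works.

Unsatisfiable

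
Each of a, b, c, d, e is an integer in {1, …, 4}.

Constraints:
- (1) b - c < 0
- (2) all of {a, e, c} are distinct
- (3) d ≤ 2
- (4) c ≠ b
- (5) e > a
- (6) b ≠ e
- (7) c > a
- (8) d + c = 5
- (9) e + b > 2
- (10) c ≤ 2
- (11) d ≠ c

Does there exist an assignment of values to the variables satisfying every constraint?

From constraint 3: d ≤ 2. From constraint 10: c ≤ 2. Hence d + c ≤ 4. But constraint 8 requires d + c = 5, and 5 > 4. Contradiction.

Unsatisfiable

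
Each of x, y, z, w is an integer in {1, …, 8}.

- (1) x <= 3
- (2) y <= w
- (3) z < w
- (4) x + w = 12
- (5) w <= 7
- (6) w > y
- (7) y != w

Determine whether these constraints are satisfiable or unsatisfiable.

From constraint 1: x ≤ 3. From constraint 5: w ≤ 7. Hence x + w ≤ 10. But constraint 4 requires x + w = 12, and 12 > 10. Contradiction.

Unsatisfiable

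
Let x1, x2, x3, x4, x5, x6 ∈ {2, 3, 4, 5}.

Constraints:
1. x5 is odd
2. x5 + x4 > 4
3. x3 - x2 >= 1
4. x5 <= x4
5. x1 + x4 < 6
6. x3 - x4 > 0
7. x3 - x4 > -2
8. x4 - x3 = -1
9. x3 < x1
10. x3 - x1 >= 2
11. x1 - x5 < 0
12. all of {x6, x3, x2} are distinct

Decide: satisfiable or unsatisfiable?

Unsatisfiable

Constraints 4, 6, 9, and 11 give x3 < x1, x1 < x5, x5 ≤ x4, x4 < x3. Chaining: x3 < x1 < x5 ≤ x4 < x3, which forces x3 < x3 — impossible.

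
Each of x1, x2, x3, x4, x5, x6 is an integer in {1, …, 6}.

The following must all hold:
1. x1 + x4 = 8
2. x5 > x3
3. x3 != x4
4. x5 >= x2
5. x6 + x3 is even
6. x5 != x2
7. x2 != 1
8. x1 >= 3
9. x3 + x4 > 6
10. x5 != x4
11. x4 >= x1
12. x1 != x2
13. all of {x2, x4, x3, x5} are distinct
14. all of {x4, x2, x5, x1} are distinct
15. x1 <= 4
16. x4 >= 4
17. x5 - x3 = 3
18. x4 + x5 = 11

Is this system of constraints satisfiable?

Satisfiable

The assignment x1 = 3, x2 = 2, x3 = 3, x4 = 5, x5 = 6, x6 = 1 works:
  constraint 1 holds since x1 + x4 = 8.
  constraint 9 holds since x3 + x4 = 8.
The rest check out directly.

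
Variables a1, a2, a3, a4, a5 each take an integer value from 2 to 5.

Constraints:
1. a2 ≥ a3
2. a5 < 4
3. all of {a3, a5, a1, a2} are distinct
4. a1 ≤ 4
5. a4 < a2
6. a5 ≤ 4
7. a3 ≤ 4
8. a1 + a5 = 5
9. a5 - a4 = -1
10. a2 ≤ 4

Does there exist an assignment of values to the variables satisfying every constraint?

Constraints 4, 6, 7, and 10 confine each of a3, a5, a1, a2 to the 3 values {2, …, 4} (the domain already gives each ≥ 2).
Constraint 3 requires all 4 of them to be distinct, but only 3 values are available — impossible by the pigeonhole principle.

Unsatisfiable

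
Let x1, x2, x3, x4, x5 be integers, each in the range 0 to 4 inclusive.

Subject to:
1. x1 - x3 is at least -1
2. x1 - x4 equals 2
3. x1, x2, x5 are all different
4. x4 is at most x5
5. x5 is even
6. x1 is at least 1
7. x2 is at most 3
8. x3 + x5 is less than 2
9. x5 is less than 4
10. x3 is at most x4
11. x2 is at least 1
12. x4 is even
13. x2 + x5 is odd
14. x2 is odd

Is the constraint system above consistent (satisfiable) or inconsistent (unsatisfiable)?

Satisfiable

Take x1 = 2, x2 = 3, x3 = 0, x4 = 0, x5 = 0. Then constraint 1: x1 - x3 = 2; constraint 2: x1 - x4 = 2, and every other listed constraint is also met.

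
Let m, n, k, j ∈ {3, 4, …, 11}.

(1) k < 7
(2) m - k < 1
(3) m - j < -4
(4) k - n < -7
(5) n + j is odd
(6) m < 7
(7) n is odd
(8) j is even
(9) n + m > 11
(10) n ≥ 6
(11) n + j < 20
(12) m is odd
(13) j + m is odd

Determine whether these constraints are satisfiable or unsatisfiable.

One satisfying assignment is m = 3, n = 11, k = 3, j = 8.
For the less obvious constraints — constraint 2: m - k = 0; constraint 3: m - j = -5; constraint 4: k - n = -8 — and the others hold by inspection.

Satisfiable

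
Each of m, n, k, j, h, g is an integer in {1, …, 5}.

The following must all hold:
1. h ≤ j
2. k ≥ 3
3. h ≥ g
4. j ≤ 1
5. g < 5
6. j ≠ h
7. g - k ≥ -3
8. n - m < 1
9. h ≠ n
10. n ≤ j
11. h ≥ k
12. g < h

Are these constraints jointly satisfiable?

Unsatisfiable

From constraints 2 and 11: h ≥ k and k ≥ 3, so h ≥ 3. From constraints 1 and 4: h ≤ j and j ≤ 1, so h ≤ 1. But 1 < 3, so no value of h works.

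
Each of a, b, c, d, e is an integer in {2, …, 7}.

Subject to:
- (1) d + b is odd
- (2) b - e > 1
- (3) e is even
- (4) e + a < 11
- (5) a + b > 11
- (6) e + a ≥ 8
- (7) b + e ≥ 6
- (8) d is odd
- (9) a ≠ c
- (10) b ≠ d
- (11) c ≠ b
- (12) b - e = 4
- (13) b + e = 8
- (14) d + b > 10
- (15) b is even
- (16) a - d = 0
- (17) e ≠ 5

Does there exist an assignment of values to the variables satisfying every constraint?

The assignment a = 7, b = 6, c = 4, d = 7, e = 2 works:
  constraint 2 holds since b - e = 4.
  constraint 4 holds since e + a = 9.
  constraint 5 holds since a + b = 13.
The rest check out directly.

Satisfiable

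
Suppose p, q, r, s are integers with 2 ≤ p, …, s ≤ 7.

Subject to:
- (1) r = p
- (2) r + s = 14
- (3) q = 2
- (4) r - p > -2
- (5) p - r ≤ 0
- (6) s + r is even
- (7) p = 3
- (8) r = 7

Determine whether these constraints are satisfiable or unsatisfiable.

Constraint 8 fixes r = 7 and constraint 7 fixes p = 3, but constraint 1 requires r = p. Since 7 ≠ 3, contradiction.

Unsatisfiable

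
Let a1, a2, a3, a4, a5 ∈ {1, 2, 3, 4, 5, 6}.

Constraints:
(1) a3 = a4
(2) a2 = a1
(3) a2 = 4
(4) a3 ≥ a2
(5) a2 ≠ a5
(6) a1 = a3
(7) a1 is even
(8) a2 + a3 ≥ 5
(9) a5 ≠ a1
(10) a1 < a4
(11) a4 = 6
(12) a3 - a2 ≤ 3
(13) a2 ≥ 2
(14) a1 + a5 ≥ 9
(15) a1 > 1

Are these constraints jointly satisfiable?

Constraint 3 fixes a2 = 4 and constraint 11 fixes a4 = 6. Constraints 1, 2, and 6 give a2 = a1 = a3 = a4, so a2 = a4. But 4 ≠ 6 — contradiction.

Unsatisfiable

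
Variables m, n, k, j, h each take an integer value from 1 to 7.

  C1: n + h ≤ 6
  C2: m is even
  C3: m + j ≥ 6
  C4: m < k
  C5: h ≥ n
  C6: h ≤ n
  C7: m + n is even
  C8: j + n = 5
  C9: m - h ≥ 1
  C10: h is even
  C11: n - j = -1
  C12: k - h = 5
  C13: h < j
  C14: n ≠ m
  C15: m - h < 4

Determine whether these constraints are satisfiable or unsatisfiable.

Satisfiable

One satisfying assignment is m = 4, n = 2, k = 7, j = 3, h = 2.
For the less obvious constraints — constraint 1: n + h = 4; constraint 3: m + j = 7 — and the others hold by inspection.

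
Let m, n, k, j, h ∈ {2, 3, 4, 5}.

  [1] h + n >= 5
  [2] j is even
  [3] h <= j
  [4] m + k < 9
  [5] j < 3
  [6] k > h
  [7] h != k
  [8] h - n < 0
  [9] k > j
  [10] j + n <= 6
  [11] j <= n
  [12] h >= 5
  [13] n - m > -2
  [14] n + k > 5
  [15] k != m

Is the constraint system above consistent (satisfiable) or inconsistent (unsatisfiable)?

From constraints 3 and 12: j ≥ h and h ≥ 5, so j ≥ 5. From constraint 5: j ≤ 2. But 2 < 5, so no value of j works.

Unsatisfiable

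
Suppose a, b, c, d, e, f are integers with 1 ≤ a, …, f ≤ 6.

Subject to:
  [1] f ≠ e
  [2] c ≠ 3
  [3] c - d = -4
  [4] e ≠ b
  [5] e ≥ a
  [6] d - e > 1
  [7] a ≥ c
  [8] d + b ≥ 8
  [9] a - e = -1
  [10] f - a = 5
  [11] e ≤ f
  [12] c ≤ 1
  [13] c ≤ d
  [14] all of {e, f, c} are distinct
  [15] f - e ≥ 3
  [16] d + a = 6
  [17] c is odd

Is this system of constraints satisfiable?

Satisfiable

Try a = 1, b = 3, c = 1, d = 5, e = 2, f = 6.
Check constraint 3: c - d = -4; constraint 6: d - e = 3; constraint 8: d + b = 8. The remaining constraints are straightforward to verify.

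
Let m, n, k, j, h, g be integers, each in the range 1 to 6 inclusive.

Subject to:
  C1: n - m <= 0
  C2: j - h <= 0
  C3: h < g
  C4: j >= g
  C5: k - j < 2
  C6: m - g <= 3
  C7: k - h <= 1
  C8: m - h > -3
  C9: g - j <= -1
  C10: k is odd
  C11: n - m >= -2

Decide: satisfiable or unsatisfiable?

Unsatisfiable

Constraints 2, 3, and 4 give g ≤ j, j ≤ h, h < g. Chaining: g ≤ j ≤ h < g, which forces g < g — impossible.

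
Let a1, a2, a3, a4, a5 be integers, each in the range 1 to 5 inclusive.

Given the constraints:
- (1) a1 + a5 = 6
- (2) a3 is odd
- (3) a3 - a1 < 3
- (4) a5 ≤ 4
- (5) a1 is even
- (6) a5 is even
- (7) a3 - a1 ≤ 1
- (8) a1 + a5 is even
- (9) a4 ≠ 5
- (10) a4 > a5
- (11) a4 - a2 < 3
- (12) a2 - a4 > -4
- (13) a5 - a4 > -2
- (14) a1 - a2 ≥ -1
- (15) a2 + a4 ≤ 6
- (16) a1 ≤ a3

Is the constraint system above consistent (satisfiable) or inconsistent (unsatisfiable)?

Take a1 = 4, a2 = 2, a3 = 5, a4 = 3, a5 = 2. Then constraint 1: a1 + a5 = 6; constraint 3: a3 - a1 = 1, and every other listed constraint is also met.

Satisfiable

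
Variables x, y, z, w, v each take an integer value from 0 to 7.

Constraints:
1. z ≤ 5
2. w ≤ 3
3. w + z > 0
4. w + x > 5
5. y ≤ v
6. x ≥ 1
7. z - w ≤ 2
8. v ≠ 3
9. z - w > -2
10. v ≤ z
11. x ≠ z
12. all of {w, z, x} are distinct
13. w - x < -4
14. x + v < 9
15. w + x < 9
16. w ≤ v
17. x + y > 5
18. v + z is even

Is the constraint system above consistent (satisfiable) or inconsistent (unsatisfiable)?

Satisfiable

The assignment x = 6, y = 0, z = 1, w = 0, v = 1 works:
  constraint 3 holds since w + z = 1.
  constraint 4 holds since w + x = 6.
  constraint 7 holds since z - w = 1.
The rest check out directly.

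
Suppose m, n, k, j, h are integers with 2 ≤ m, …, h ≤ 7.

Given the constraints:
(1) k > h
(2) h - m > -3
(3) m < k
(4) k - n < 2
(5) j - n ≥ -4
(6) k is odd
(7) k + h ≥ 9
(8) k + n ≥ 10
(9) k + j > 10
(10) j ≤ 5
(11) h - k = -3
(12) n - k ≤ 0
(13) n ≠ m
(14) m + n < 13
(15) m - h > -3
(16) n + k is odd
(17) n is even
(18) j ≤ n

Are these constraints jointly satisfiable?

Satisfiable

One satisfying assignment is m = 4, n = 6, k = 7, j = 5, h = 4.
For the less obvious constraints — constraint 2: h - m = 0; constraint 4: k - n = 1 — and the others hold by inspection.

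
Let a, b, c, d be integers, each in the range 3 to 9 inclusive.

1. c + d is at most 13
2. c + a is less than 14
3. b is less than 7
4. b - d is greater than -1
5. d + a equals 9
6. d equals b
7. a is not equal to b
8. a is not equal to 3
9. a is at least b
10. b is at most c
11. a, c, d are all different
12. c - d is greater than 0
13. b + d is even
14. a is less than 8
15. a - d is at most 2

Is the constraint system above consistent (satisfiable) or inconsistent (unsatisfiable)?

Try a = 5, b = 4, c = 7, d = 4.
Check constraint 1: c + d = 11; constraint 2: c + a = 12. The remaining constraints are straightforward to verify.

Satisfiable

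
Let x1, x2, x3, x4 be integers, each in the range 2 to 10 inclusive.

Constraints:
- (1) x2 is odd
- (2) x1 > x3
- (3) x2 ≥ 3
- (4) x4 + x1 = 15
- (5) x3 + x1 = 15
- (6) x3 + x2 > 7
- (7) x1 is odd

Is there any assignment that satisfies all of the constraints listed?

Take x1 = 9, x2 = 3, x3 = 6, x4 = 6. Then constraint 4: x4 + x1 = 15; constraint 5: x3 + x1 = 15; constraint 6: x3 + x2 = 9, and every other listed constraint is also met.

Satisfiable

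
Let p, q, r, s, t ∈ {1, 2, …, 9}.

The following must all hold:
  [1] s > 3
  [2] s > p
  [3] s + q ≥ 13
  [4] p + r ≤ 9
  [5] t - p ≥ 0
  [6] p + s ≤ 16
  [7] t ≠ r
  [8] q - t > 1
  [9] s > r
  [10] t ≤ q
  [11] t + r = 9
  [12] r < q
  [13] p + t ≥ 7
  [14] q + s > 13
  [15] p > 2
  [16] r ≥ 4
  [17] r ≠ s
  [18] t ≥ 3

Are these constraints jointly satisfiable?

Satisfiable

Take p = 4, q = 7, r = 5, s = 9, t = 4. Then constraint 3: s + q = 16; constraint 4: p + r = 9, and every other listed constraint is also met.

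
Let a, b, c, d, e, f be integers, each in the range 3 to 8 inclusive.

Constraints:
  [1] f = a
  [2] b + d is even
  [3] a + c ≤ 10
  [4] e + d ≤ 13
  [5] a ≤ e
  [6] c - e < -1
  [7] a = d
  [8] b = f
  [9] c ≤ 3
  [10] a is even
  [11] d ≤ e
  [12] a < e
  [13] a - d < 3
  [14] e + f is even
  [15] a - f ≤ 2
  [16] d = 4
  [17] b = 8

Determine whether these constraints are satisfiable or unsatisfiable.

Unsatisfiable

Constraint 17 fixes b = 8 and constraint 16 fixes d = 4. Constraints 1, 7, and 8 give b = f = a = d, so b = d. But 8 ≠ 4 — contradiction.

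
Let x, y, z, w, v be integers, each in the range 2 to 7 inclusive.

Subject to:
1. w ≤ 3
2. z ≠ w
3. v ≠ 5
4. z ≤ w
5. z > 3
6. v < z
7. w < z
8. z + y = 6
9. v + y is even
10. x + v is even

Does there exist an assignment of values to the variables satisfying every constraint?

From constraint 5: z ≥ 4. From constraints 1 and 4: z ≤ w and w ≤ 3, so z ≤ 3. But 3 < 4, so no value of z works.

Unsatisfiable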